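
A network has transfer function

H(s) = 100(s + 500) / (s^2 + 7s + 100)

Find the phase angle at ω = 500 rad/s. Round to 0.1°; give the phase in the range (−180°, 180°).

At s = jω = j500:
zero (s+500): 500 + j500 → |·| = √(500²+500²) = √500000 ≈ 707.11, ∠ = arctan(500/500) ≈ 45.00°
quadratic: (j500)² + 7·j500 + 100 = -249900 + j3500 → |·| ≈ 2.4992e+05, ∠ ≈ 179.20°
∠H = 45.00° − 179.20° = -134.20°

-134.2°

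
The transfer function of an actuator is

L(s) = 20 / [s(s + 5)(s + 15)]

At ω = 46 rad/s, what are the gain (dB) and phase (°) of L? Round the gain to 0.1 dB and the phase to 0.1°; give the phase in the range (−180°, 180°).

At s = jω = j46:
pole (s+5): 5 + j46 → |·| = √(5²+46²) = √2141 ≈ 46.271, ∠ = arctan(46/5) ≈ 83.80°
pole (s+15): 15 + j46 → |·| = √(15²+46²) = √2341 ≈ 48.384, ∠ = arctan(46/15) ≈ 71.94°
pole at origin: |s| = 46, ∠ = 90.00° (in denominator)
|L| = 20 / 1.0298e+05 ≈ 0.00019421
Gain = 20 log₁₀(0.00019421) ≈ -74.23 dB
∠L = 0.00° − 245.74° = -245.74° ≡ 114.26° (principal value)

-74.2 dB, 114.3°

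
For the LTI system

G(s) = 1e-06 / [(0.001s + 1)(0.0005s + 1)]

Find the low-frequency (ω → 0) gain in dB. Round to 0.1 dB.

G(0) = 1e-06 · 1 / 1 = 1e-06
20 log₁₀(1e-06) ≈ -120.00 dB

-120.0 dB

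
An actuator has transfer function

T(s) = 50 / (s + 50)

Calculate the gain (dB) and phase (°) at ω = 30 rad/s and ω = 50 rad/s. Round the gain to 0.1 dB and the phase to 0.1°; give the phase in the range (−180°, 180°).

At s = jω = j30:
pole (s+50): 50 + j30 → |·| = √(50²+30²) = √3400 ≈ 58.31, ∠ = arctan(30/50) ≈ 30.96°
|T| = 50 / 58.31 ≈ 0.85749
Gain = 20 log₁₀(0.85749) ≈ -1.34 dB
∠T = 0.00° − 30.96° = -30.96°

At s = jω = j50:
pole (s+50): 50 + j50 → |·| = √(50²+50²) = √5000 ≈ 70.711, ∠ = arctan(50/50) ≈ 45.00°
|T| = 50 / 70.711 ≈ 0.7071
Gain = 20 log₁₀(0.7071) ≈ -3.01 dB
∠T = 0.00° − 45.00° = -45.00°

ω = 30: -1.3 dB, -31.0°; ω = 50: -3.0 dB, -45.0°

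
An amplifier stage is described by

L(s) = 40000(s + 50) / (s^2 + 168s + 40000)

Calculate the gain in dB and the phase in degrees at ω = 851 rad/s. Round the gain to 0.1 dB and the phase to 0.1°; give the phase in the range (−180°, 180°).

33.8 dB, -81.6°

At s = jω = j851:
zero (s+50): 50 + j851 → |·| = √(50²+851²) = √726701 ≈ 852.47, ∠ = arctan(851/50) ≈ 86.64°
quadratic: (j851)² + 168·j851 + 40000 = -684201 + j142968 → |·| ≈ 6.9898e+05, ∠ ≈ 168.20°
|L| = 40000 · 852.47 / 6.9898e+05 ≈ 48.784
Gain = 20 log₁₀(48.784) ≈ 33.77 dB
∠L = 86.64° − 168.20° = -81.56°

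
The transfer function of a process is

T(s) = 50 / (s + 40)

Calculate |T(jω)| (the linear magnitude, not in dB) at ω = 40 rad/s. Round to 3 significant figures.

Substitute s = j40:
Numerator: 50 = 50 + j0
Denominator: (j40) + 40 = 40 + j40
|N| = √(50² + 0²) ≈ 50, ∠N ≈ 0.00°
|D| = √(40² + 40²) ≈ 56.569, ∠D ≈ 45.00°
|T| = 50 / 56.569 ≈ 0.88388

0.884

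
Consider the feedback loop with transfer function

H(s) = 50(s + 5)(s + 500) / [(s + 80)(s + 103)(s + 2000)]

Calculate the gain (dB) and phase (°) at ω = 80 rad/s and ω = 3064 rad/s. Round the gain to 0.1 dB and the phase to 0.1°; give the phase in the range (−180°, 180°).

ω = 80: -23.3 dB, 10.4°; ω = 3064: -37.2 dB, -62.8°

At s = jω = j80:
zero (s+5): 5 + j80 → |·| = √(5²+80²) = √6425 ≈ 80.156, ∠ = arctan(80/5) ≈ 86.42°
zero (s+500): 500 + j80 → |·| = √(500²+80²) = √256400 ≈ 506.36, ∠ = arctan(80/500) ≈ 9.09°
pole (s+80): 80 + j80 → |·| = √(80²+80²) = √12800 ≈ 113.14, ∠ = arctan(80/80) ≈ 45.00°
pole (s+103): 103 + j80 → |·| = √(103²+80²) = √17009 ≈ 130.42, ∠ = arctan(80/103) ≈ 37.84°
pole (s+2000): 2000 + j80 → |·| = √(2000²+80²) = √4006400 ≈ 2001.6, ∠ = arctan(80/2000) ≈ 2.29°
|H| = 50 · 40588 / 2.9535e+07 ≈ 0.068712
Gain = 20 log₁₀(0.068712) ≈ -23.26 dB
∠H = 95.51° − 85.13° = 10.38°

At s = jω = j3064:
zero (s+5): 5 + j3064 → |·| = √(5²+3064²) = √9388121 ≈ 3064, ∠ = arctan(3064/5) ≈ 89.91°
zero (s+500): 500 + j3064 → |·| = √(500²+3064²) = √9638096 ≈ 3104.5, ∠ = arctan(3064/500) ≈ 80.73°
pole (s+80): 80 + j3064 → |·| = √(80²+3064²) = √9394496 ≈ 3065, ∠ = arctan(3064/80) ≈ 88.50°
pole (s+103): 103 + j3064 → |·| = √(103²+3064²) = √9398705 ≈ 3065.7, ∠ = arctan(3064/103) ≈ 88.07°
pole (s+2000): 2000 + j3064 → |·| = √(2000²+3064²) = √13388096 ≈ 3659, ∠ = arctan(3064/2000) ≈ 56.87°
|H| = 50 · 9.5122e+06 / 3.4381e+10 ≈ 0.013834
Gain = 20 log₁₀(0.013834) ≈ -37.18 dB
∠H = 170.64° − 233.44° = -62.80°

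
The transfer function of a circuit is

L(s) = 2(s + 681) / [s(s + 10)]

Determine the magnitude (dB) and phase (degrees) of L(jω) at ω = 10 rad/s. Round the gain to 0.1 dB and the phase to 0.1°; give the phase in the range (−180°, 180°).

19.7 dB, -134.2°

At s = jω = j10:
zero (s+681): 681 + j10 → |·| = √(681²+10²) = √463861 ≈ 681.07, ∠ = arctan(10/681) ≈ 0.84°
pole (s+10): 10 + j10 → |·| = √(10²+10²) = √200 ≈ 14.142, ∠ = arctan(10/10) ≈ 45.00°
pole at origin: |s| = 10, ∠ = 90.00° (in denominator)
|L| = 2 · 681.07 / 141.42 ≈ 9.6319
Gain = 20 log₁₀(9.6319) ≈ 19.67 dB
∠L = 0.84° − 135.00° = -134.16°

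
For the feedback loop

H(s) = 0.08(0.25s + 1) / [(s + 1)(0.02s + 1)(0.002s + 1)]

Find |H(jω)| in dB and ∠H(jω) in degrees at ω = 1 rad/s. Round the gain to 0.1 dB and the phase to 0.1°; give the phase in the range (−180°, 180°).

At ω = 1 rad/s:
zero (1 + j1·0.25) = 1 + j0.25 → |·| ≈ 1.0308, ∠ ≈ 14.04°
pole (1 + j1·1) = 1 + j1 → |·| ≈ 1.4142, ∠ ≈ 45.00°
pole (1 + j1·0.02) = 1 + j0.02 → |·| ≈ 1.0002, ∠ ≈ 1.15°
pole (1 + j1·0.002) = 1 + j0.002 → |·| ≈ 1, ∠ ≈ 0.11°
|H| = 0.08 · 1.0308 / (1.4142 · 1.0002 · 1) ≈ 0.0583
Gain = 20 log₁₀(0.0583) ≈ -24.69 dB
∠H = (14.04°) − (45.00° + 1.15° + 0.11°) = -32.22°

-24.7 dB, -32.2°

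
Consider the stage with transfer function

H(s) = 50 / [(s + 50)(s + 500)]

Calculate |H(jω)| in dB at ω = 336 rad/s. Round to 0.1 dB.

-72.2 dB

At s = jω = j336:
pole (s+50): 50 + j336 → |·| = √(50²+336²) = √115396 ≈ 339.7, ∠ = arctan(336/50) ≈ 81.54°
pole (s+500): 500 + j336 → |·| = √(500²+336²) = √362896 ≈ 602.41, ∠ = arctan(336/500) ≈ 33.90°
|H| = 50 / 2.0464e+05 ≈ 0.00024433
Gain = 20 log₁₀(0.00024433) ≈ -72.24 dB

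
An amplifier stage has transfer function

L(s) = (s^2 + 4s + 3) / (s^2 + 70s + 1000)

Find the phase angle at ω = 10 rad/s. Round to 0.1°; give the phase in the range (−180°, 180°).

Substitute s = j10:
Numerator: (j10)^2 + 4(j10) + 3 = -97 + j40
Denominator: (j10)^2 + 70(j10) + 1000 = 900 + j700
|N| = √(97² + 40²) ≈ 104.92, ∠N ≈ 157.59°
|D| = √(900² + 700²) ≈ 1140.2, ∠D ≈ 37.87°
∠L = 157.59° − 37.87° = 119.72°

119.7°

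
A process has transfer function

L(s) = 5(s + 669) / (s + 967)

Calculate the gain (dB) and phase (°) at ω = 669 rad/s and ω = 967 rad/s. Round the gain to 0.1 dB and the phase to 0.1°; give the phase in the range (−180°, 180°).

ω = 669: 12.1 dB, 10.3°; ω = 967: 12.7 dB, 10.3°

At s = jω = j669:
zero (s+669): 669 + j669 → |·| = √(669²+669²) = √895122 ≈ 946.11, ∠ = arctan(669/669) ≈ 45.00°
pole (s+967): 967 + j669 → |·| = √(967²+669²) = √1382650 ≈ 1175.9, ∠ = arctan(669/967) ≈ 34.68°
|L| = 5 · 946.11 / 1175.9 ≈ 4.0229
Gain = 20 log₁₀(4.0229) ≈ 12.09 dB
∠L = 45.00° − 34.68° = 10.32°

At s = jω = j967:
zero (s+669): 669 + j967 → |·| = √(669²+967²) = √1382650 ≈ 1175.9, ∠ = arctan(967/669) ≈ 55.32°
pole (s+967): 967 + j967 → |·| = √(967²+967²) = √1870178 ≈ 1367.5, ∠ = arctan(967/967) ≈ 45.00°
|L| = 5 · 1175.9 / 1367.5 ≈ 4.2995
Gain = 20 log₁₀(4.2995) ≈ 12.67 dB
∠L = 55.32° − 45.00° = 10.32°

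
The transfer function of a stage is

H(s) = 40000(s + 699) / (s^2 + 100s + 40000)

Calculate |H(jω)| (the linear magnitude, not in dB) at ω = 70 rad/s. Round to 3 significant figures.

At s = jω = j70:
zero (s+699): 699 + j70 → |·| = √(699²+70²) = √493501 ≈ 702.5, ∠ = arctan(70/699) ≈ 5.72°
quadratic: (j70)² + 100·j70 + 40000 = 35100 + j7000 → |·| ≈ 35791, ∠ ≈ 11.28°
|H| = 40000 · 702.5 / 35791 ≈ 785.11

785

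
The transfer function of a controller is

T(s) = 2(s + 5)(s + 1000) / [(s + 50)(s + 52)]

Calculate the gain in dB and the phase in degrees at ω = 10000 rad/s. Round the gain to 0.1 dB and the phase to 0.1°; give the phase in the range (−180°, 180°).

At s = jω = j10000:
zero (s+5): 5 + j10000 → |·| = √(5²+10000²) = √100000025 ≈ 10000, ∠ = arctan(10000/5) ≈ 89.97°
zero (s+1000): 1000 + j10000 → |·| = √(1000²+10000²) = √101000000 ≈ 10050, ∠ = arctan(10000/1000) ≈ 84.29°
pole (s+50): 50 + j10000 → |·| = √(50²+10000²) = √100002500 ≈ 10000, ∠ = arctan(10000/50) ≈ 89.71°
pole (s+52): 52 + j10000 → |·| = √(52²+10000²) = √100002704 ≈ 10000, ∠ = arctan(10000/52) ≈ 89.70°
|T| = 2 · 1.005e+08 / 1e+08 ≈ 2.01
Gain = 20 log₁₀(2.01) ≈ 6.06 dB
∠T = 174.26° − 179.41° = -5.15°

6.1 dB, -5.2°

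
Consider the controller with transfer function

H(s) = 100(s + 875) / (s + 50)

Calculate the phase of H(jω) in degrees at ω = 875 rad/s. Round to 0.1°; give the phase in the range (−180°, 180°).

-41.7°

At s = jω = j875:
zero (s+875): 875 + j875 → |·| = √(875²+875²) = √1531250 ≈ 1237.4, ∠ = arctan(875/875) ≈ 45.00°
pole (s+50): 50 + j875 → |·| = √(50²+875²) = √768125 ≈ 876.43, ∠ = arctan(875/50) ≈ 86.73°
∠H = 45.00° − 86.73° = -41.73°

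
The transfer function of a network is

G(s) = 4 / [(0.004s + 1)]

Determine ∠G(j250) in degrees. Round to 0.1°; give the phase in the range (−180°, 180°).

-45.0°

At ω = 250 rad/s:
pole (1 + j250·0.004) = 1 + j1 → |·| ≈ 1.4142, ∠ ≈ 45.00°
∠G = (0°) − (45.00°) = -45.00°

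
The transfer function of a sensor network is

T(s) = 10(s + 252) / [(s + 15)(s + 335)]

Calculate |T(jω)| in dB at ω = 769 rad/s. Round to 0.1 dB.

At s = jω = j769:
zero (s+252): 252 + j769 → |·| = √(252²+769²) = √654865 ≈ 809.24, ∠ = arctan(769/252) ≈ 71.86°
pole (s+15): 15 + j769 → |·| = √(15²+769²) = √591586 ≈ 769.15, ∠ = arctan(769/15) ≈ 88.88°
pole (s+335): 335 + j769 → |·| = √(335²+769²) = √703586 ≈ 838.8, ∠ = arctan(769/335) ≈ 66.46°
|T| = 10 · 809.24 / 6.4516e+05 ≈ 0.012543
Gain = 20 log₁₀(0.012543) ≈ -38.03 dB

-38.0 dB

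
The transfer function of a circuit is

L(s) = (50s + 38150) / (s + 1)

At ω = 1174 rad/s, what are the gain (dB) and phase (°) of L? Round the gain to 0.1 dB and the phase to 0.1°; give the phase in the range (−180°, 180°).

Substitute s = j1174:
Numerator: 50(j1174) + 38150 = 38150 + j58700
Denominator: (j1174) + 1 = 1 + j1174
|N| = √(38150² + 58700²) ≈ 70008, ∠N ≈ 56.98°
|D| = √(1² + 1174²) ≈ 1174, ∠D ≈ 89.95°
|L| = 70008 / 1174 ≈ 59.632
Gain = 20 log₁₀(59.632) ≈ 35.51 dB
∠L = 56.98° − 89.95° = -32.97°

35.5 dB, -33.0°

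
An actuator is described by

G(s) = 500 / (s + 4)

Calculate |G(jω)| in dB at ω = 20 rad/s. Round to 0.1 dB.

27.8 dB

At s = jω = j20:
pole (s+4): 4 + j20 → |·| = √(4²+20²) = √416 ≈ 20.396, ∠ = arctan(20/4) ≈ 78.69°
|G| = 500 / 20.396 ≈ 24.515
Gain = 20 log₁₀(24.515) ≈ 27.79 dB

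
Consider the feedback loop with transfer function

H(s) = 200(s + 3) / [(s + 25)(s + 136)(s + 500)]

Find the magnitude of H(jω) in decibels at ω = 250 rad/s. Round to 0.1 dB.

At s = jω = j250:
zero (s+3): 3 + j250 → |·| = √(3²+250²) = √62509 ≈ 250.02, ∠ = arctan(250/3) ≈ 89.31°
pole (s+25): 25 + j250 → |·| = √(25²+250²) = √63125 ≈ 251.25, ∠ = arctan(250/25) ≈ 84.29°
pole (s+136): 136 + j250 → |·| = √(136²+250²) = √80996 ≈ 284.6, ∠ = arctan(250/136) ≈ 61.45°
pole (s+500): 500 + j250 → |·| = √(500²+250²) = √312500 ≈ 559.02, ∠ = arctan(250/500) ≈ 26.57°
|H| = 200 · 250.02 / 3.9973e+07 ≈ 0.0012509
Gain = 20 log₁₀(0.0012509) ≈ -58.06 dB

-58.1 dB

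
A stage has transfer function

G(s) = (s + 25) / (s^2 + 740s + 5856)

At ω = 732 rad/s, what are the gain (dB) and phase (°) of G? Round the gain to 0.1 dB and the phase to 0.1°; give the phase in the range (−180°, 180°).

Substitute s = j732:
Numerator: (j732) + 25 = 25 + j732
Denominator: (j732)^2 + 740(j732) + 5856 = -529968 + j541680
|N| = √(25² + 732²) ≈ 732.43, ∠N ≈ 88.04°
|D| = √(529968² + 541680²) ≈ 7.5781e+05, ∠D ≈ 134.37°
|G| = 732.43 / 7.5781e+05 ≈ 0.00096651
Gain = 20 log₁₀(0.00096651) ≈ -60.30 dB
∠G = 88.04° − 134.37° = -46.33°

-60.3 dB, -46.3°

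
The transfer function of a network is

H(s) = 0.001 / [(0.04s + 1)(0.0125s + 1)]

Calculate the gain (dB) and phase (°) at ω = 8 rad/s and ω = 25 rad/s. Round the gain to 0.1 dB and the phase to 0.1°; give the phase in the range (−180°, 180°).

ω = 8: -60.5 dB, -23.5°; ω = 25: -63.4 dB, -62.4°

At ω = 8 rad/s:
pole (1 + j8·0.04) = 1 + j0.32 → |·| ≈ 1.05, ∠ ≈ 17.74°
pole (1 + j8·0.0125) = 1 + j0.1 → |·| ≈ 1.005, ∠ ≈ 5.71°
|H| = 0.001 · 1 / (1.05 · 1.005) ≈ 0.00094764
Gain = 20 log₁₀(0.00094764) ≈ -60.47 dB
∠H = (0°) − (17.74° + 5.71°) = -23.45°

At ω = 25 rad/s:
pole (1 + j25·0.04) = 1 + j1 → |·| ≈ 1.4142, ∠ ≈ 45.00°
pole (1 + j25·0.0125) = 1 + j0.3125 → |·| ≈ 1.0477, ∠ ≈ 17.35°
|H| = 0.001 · 1 / (1.4142 · 1.0477) ≈ 0.00067492
Gain = 20 log₁₀(0.00067492) ≈ -63.41 dB
∠H = (0°) − (45.00° + 17.35°) = -62.35°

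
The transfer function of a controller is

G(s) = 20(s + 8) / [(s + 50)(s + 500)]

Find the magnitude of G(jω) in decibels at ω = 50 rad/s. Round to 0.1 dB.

At s = jω = j50:
zero (s+8): 8 + j50 → |·| = √(8²+50²) = √2564 ≈ 50.636, ∠ = arctan(50/8) ≈ 80.91°
pole (s+50): 50 + j50 → |·| = √(50²+50²) = √5000 ≈ 70.711, ∠ = arctan(50/50) ≈ 45.00°
pole (s+500): 500 + j50 → |·| = √(500²+50²) = √252500 ≈ 502.49, ∠ = arctan(50/500) ≈ 5.71°
|G| = 20 · 50.636 / 35532 ≈ 0.028502
Gain = 20 log₁₀(0.028502) ≈ -30.90 dB

-30.9 dB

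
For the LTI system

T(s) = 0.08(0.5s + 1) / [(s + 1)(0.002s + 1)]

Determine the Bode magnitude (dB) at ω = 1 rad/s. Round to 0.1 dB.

-24.0 dB

At ω = 1 rad/s:
zero (1 + j1·0.5) = 1 + j0.5 → |·| ≈ 1.118, ∠ ≈ 26.57°
pole (1 + j1·1) = 1 + j1 → |·| ≈ 1.4142, ∠ ≈ 45.00°
pole (1 + j1·0.002) = 1 + j0.002 → |·| ≈ 1, ∠ ≈ 0.11°
|T| = 0.08 · 1.118 / (1.4142 · 1) ≈ 0.063244
Gain = 20 log₁₀(0.063244) ≈ -23.98 dB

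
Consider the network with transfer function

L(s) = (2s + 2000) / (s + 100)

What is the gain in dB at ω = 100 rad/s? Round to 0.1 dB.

23.1 dB

Substitute s = j100:
Numerator: 2(j100) + 2000 = 2000 + j200
Denominator: (j100) + 100 = 100 + j100
|N| = √(2000² + 200²) ≈ 2010, ∠N ≈ 5.71°
|D| = √(100² + 100²) ≈ 141.42, ∠D ≈ 45.00°
|L| = 2010 / 141.42 ≈ 14.213
Gain = 20 log₁₀(14.213) ≈ 23.05 dB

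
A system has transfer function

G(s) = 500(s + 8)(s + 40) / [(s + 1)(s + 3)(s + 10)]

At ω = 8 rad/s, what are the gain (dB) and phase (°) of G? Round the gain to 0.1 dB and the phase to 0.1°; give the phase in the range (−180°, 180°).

48.4 dB, -134.7°

At s = jω = j8:
zero (s+8): 8 + j8 → |·| = √(8²+8²) = √128 ≈ 11.314, ∠ = arctan(8/8) ≈ 45.00°
zero (s+40): 40 + j8 → |·| = √(40²+8²) = √1664 ≈ 40.792, ∠ = arctan(8/40) ≈ 11.31°
pole (s+1): 1 + j8 → |·| = √(1²+8²) = √65 ≈ 8.0623, ∠ = arctan(8/1) ≈ 82.87°
pole (s+3): 3 + j8 → |·| = √(3²+8²) = √73 ≈ 8.544, ∠ = arctan(8/3) ≈ 69.44°
pole (s+10): 10 + j8 → |·| = √(10²+8²) = √164 ≈ 12.806, ∠ = arctan(8/10) ≈ 38.66°
|G| = 500 · 461.52 / 882.13 ≈ 261.59
Gain = 20 log₁₀(261.59) ≈ 48.35 dB
∠G = 56.31° − 190.97° = -134.66°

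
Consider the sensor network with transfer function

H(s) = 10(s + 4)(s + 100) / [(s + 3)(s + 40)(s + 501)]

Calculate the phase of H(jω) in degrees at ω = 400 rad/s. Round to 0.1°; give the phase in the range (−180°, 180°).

At s = jω = j400:
zero (s+4): 4 + j400 → |·| = √(4²+400²) = √160016 ≈ 400.02, ∠ = arctan(400/4) ≈ 89.43°
zero (s+100): 100 + j400 → |·| = √(100²+400²) = √170000 ≈ 412.31, ∠ = arctan(400/100) ≈ 75.96°
pole (s+3): 3 + j400 → |·| = √(3²+400²) = √160009 ≈ 400.01, ∠ = arctan(400/3) ≈ 89.57°
pole (s+40): 40 + j400 → |·| = √(40²+400²) = √161600 ≈ 402, ∠ = arctan(400/40) ≈ 84.29°
pole (s+501): 501 + j400 → |·| = √(501²+400²) = √411001 ≈ 641.09, ∠ = arctan(400/501) ≈ 38.60°
∠H = 165.39° − 212.46° = -47.07°

-47.1°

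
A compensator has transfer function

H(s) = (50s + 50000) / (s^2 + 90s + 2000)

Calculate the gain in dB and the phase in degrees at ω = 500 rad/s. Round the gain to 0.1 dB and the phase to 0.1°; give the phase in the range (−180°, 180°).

-13.1 dB, -143.2°

Substitute s = j500:
Numerator: 50(j500) + 50000 = 50000 + j25000
Denominator: (j500)^2 + 90(j500) + 2000 = -248000 + j45000
|N| = √(50000² + 25000²) ≈ 55902, ∠N ≈ 26.57°
|D| = √(248000² + 45000²) ≈ 2.5205e+05, ∠D ≈ 169.72°
|H| = 55902 / 2.5205e+05 ≈ 0.22179
Gain = 20 log₁₀(0.22179) ≈ -13.08 dB
∠H = 26.57° − 169.72° = -143.15°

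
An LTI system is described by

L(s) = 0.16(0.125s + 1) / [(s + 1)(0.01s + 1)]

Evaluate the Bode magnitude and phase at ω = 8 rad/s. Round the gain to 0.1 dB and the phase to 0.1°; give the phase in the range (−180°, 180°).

At ω = 8 rad/s:
zero (1 + j8·0.125) = 1 + j1 → |·| ≈ 1.4142, ∠ ≈ 45.00°
pole (1 + j8·1) = 1 + j8 → |·| ≈ 8.0623, ∠ ≈ 82.87°
pole (1 + j8·0.01) = 1 + j0.08 → |·| ≈ 1.0032, ∠ ≈ 4.57°
|L| = 0.16 · 1.4142 / (8.0623 · 1.0032) ≈ 0.027976
Gain = 20 log₁₀(0.027976) ≈ -31.06 dB
∠L = (45.00°) − (82.87° + 4.57°) = -42.44°

-31.1 dB, -42.4°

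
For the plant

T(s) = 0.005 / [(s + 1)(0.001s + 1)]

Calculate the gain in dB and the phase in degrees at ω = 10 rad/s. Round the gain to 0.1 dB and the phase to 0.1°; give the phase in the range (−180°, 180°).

At ω = 10 rad/s:
pole (1 + j10·1) = 1 + j10 → |·| ≈ 10.05, ∠ ≈ 84.29°
pole (1 + j10·0.001) = 1 + j0.01 → |·| ≈ 1, ∠ ≈ 0.57°
|T| = 0.005 · 1 / (10.05 · 1) ≈ 0.00049751
Gain = 20 log₁₀(0.00049751) ≈ -66.06 dB
∠T = (0°) − (84.29° + 0.57°) = -84.86°

-66.1 dB, -84.9°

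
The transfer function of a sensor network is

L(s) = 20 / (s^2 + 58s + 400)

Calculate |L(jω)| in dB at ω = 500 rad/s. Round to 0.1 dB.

-82.0 dB

Substitute s = j500:
Numerator: 20 = 20 + j0
Denominator: (j500)^2 + 58(j500) + 400 = -249600 + j29000
|N| = √(20² + 0²) ≈ 20, ∠N ≈ 0.00°
|D| = √(249600² + 29000²) ≈ 2.5128e+05, ∠D ≈ 173.37°
|L| = 20 / 2.5128e+05 ≈ 7.9592e-05
Gain = 20 log₁₀(7.9592e-05) ≈ -81.98 dB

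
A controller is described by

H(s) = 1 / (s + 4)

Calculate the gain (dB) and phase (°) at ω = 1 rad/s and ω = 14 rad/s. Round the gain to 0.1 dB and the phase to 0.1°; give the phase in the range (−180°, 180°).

Substitute s = j1:
Numerator: 1 = 1 + j0
Denominator: (j1) + 4 = 4 + j1
|N| = √(1² + 0²) ≈ 1, ∠N ≈ 0.00°
|D| = √(4² + 1²) ≈ 4.1231, ∠D ≈ 14.04°
|H| = 1 / 4.1231 ≈ 0.24254
Gain = 20 log₁₀(0.24254) ≈ -12.30 dB
∠H = 0.00° − 14.04° = -14.04°

Substitute s = j14:
Numerator: 1 = 1 + j0
Denominator: (j14) + 4 = 4 + j14
|N| = √(1² + 0²) ≈ 1, ∠N ≈ 0.00°
|D| = √(4² + 14²) ≈ 14.56, ∠D ≈ 74.05°
|H| = 1 / 14.56 ≈ 0.068681
Gain = 20 log₁₀(0.068681) ≈ -23.26 dB
∠H = 0.00° − 74.05° = -74.05°

ω = 1: -12.3 dB, -14.0°; ω = 14: -23.3 dB, -74.1°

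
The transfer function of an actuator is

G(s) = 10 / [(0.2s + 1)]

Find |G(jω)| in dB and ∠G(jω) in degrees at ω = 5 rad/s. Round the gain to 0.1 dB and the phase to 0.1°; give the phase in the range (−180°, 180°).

At ω = 5 rad/s:
pole (1 + j5·0.2) = 1 + j1 → |·| ≈ 1.4142, ∠ ≈ 45.00°
|G| = 10 · 1 / (1.4142) ≈ 7.0711
Gain = 20 log₁₀(7.0711) ≈ 16.99 dB
∠G = (0°) − (45.00°) = -45.00°

17.0 dB, -45.0°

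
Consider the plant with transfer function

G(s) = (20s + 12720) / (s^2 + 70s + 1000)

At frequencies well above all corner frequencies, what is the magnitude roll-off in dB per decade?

-20 dB/decade

Each pole contributes −20 dB/decade at high frequency; each zero contributes +20 dB/decade.
Net: 1 zero(s) − 2 pole(s) → -20 dB/decade.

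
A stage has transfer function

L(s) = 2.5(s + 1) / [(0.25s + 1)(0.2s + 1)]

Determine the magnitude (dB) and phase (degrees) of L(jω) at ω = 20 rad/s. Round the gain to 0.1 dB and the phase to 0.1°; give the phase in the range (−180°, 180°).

7.5 dB, -67.5°

At ω = 20 rad/s:
zero (1 + j20·1) = 1 + j20 → |·| ≈ 20.025, ∠ ≈ 87.14°
pole (1 + j20·0.25) = 1 + j5 → |·| ≈ 5.099, ∠ ≈ 78.69°
pole (1 + j20·0.2) = 1 + j4 → |·| ≈ 4.1231, ∠ ≈ 75.96°
|L| = 2.5 · 20.025 / (5.099 · 4.1231) ≈ 2.3812
Gain = 20 log₁₀(2.3812) ≈ 7.54 dB
∠L = (87.14°) − (78.69° + 75.96°) = -67.51°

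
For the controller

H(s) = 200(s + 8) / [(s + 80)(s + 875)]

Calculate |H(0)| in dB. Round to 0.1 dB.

-32.8 dB

H(0) = 200·8 / (80·875) ≈ 0.022857
20 log₁₀(0.022857) ≈ -32.82 dB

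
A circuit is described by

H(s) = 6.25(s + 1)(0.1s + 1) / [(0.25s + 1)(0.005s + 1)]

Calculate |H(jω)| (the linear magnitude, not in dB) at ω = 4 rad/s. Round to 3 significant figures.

At ω = 4 rad/s:
zero (1 + j4·1) = 1 + j4 → |·| ≈ 4.1231, ∠ ≈ 75.96°
zero (1 + j4·0.1) = 1 + j0.4 → |·| ≈ 1.077, ∠ ≈ 21.80°
pole (1 + j4·0.25) = 1 + j1 → |·| ≈ 1.4142, ∠ ≈ 45.00°
pole (1 + j4·0.005) = 1 + j0.02 → |·| ≈ 1.0002, ∠ ≈ 1.15°
|H| = 6.25 · 4.1231 · 1.077 / (1.4142 · 1.0002) ≈ 19.621

19.6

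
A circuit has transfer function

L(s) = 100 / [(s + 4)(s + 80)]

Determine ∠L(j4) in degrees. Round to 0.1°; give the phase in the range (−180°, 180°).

-47.9°

At s = jω = j4:
pole (s+4): 4 + j4 → |·| = √(4²+4²) = √32 ≈ 5.6569, ∠ = arctan(4/4) ≈ 45.00°
pole (s+80): 80 + j4 → |·| = √(80²+4²) = √6416 ≈ 80.1, ∠ = arctan(4/80) ≈ 2.86°
∠L = 0.00° − 47.86° = -47.86°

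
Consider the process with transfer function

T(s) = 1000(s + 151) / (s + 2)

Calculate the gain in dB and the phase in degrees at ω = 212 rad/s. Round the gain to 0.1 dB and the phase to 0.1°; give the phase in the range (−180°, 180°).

At s = jω = j212:
zero (s+151): 151 + j212 → |·| = √(151²+212²) = √67745 ≈ 260.28, ∠ = arctan(212/151) ≈ 54.54°
pole (s+2): 2 + j212 → |·| = √(2²+212²) = √44948 ≈ 212.01, ∠ = arctan(212/2) ≈ 89.46°
|T| = 1000 · 260.28 / 212.01 ≈ 1227.7
Gain = 20 log₁₀(1227.7) ≈ 61.78 dB
∠T = 54.54° − 89.46° = -34.92°

61.8 dB, -34.9°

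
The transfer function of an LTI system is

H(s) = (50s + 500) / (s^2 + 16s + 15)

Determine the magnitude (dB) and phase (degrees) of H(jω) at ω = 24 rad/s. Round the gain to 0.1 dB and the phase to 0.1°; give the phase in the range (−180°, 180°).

Substitute s = j24:
Numerator: 50(j24) + 500 = 500 + j1200
Denominator: (j24)^2 + 16(j24) + 15 = -561 + j384
|N| = √(500² + 1200²) ≈ 1300, ∠N ≈ 67.38°
|D| = √(561² + 384²) ≈ 679.84, ∠D ≈ 145.61°
|H| = 1300 / 679.84 ≈ 1.9122
Gain = 20 log₁₀(1.9122) ≈ 5.63 dB
∠H = 67.38° − 145.61° = -78.23°

5.6 dB, -78.2°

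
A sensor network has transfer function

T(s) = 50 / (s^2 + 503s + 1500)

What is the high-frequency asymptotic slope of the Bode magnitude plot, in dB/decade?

Each pole contributes −20 dB/decade at high frequency; each zero contributes +20 dB/decade.
Net: 0 zero(s) − 2 pole(s) → -40 dB/decade.

-40 dB/decade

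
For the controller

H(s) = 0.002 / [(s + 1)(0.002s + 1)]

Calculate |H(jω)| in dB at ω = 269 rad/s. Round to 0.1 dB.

At ω = 269 rad/s:
pole (1 + j269·1) = 1 + j269 → |·| ≈ 269, ∠ ≈ 89.79°
pole (1 + j269·0.002) = 1 + j0.538 → |·| ≈ 1.1355, ∠ ≈ 28.28°
|H| = 0.002 · 1 / (269 · 1.1355) ≈ 6.5477e-06
Gain = 20 log₁₀(6.5477e-06) ≈ -103.68 dB

-103.7 dB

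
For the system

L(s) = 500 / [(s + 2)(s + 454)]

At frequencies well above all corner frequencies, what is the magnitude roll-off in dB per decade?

-40 dB/decade

Each pole contributes −20 dB/decade at high frequency; each zero contributes +20 dB/decade.
Net: 0 zero(s) − 2 pole(s) → -40 dB/decade.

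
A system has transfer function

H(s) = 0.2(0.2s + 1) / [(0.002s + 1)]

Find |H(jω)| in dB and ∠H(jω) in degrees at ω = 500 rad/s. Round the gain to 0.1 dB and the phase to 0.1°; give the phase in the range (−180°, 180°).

23.0 dB, 44.4°

At ω = 500 rad/s:
zero (1 + j500·0.2) = 1 + j100 → |·| ≈ 100, ∠ ≈ 89.43°
pole (1 + j500·0.002) = 1 + j1 → |·| ≈ 1.4142, ∠ ≈ 45.00°
|H| = 0.2 · 100 / (1.4142) ≈ 14.142
Gain = 20 log₁₀(14.142) ≈ 23.01 dB
∠H = (89.43°) − (45.00°) = 44.43°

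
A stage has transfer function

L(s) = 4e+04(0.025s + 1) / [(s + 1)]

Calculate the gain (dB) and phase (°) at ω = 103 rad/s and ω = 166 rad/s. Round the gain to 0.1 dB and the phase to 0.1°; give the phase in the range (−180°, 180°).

At ω = 103 rad/s:
zero (1 + j103·0.025) = 1 + j2.575 → |·| ≈ 2.7624, ∠ ≈ 68.78°
pole (1 + j103·1) = 1 + j103 → |·| ≈ 103, ∠ ≈ 89.44°
|L| = 4e+04 · 2.7624 / (103) ≈ 1072.8
Gain = 20 log₁₀(1072.8) ≈ 60.61 dB
∠L = (68.78°) − (89.44°) = -20.66°

At ω = 166 rad/s:
zero (1 + j166·0.025) = 1 + j4.15 → |·| ≈ 4.2688, ∠ ≈ 76.45°
pole (1 + j166·1) = 1 + j166 → |·| ≈ 166, ∠ ≈ 89.65°
|L| = 4e+04 · 4.2688 / (166) ≈ 1028.6
Gain = 20 log₁₀(1028.6) ≈ 60.24 dB
∠L = (76.45°) − (89.65°) = -13.20°

ω = 103: 60.6 dB, -20.7°; ω = 166: 60.2 dB, -13.2°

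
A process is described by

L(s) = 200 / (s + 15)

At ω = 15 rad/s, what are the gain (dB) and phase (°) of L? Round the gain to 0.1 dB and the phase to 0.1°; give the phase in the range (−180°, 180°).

19.5 dB, -45.0°

Substitute s = j15:
Numerator: 200 = 200 + j0
Denominator: (j15) + 15 = 15 + j15
|N| = √(200² + 0²) ≈ 200, ∠N ≈ 0.00°
|D| = √(15² + 15²) ≈ 21.213, ∠D ≈ 45.00°
|L| = 200 / 21.213 ≈ 9.4282
Gain = 20 log₁₀(9.4282) ≈ 19.49 dB
∠L = 0.00° − 45.00° = -45.00°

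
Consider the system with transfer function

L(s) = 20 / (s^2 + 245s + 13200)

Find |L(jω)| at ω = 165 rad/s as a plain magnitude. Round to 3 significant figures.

Substitute s = j165:
Numerator: 20 = 20 + j0
Denominator: (j165)^2 + 245(j165) + 13200 = -14025 + j40425
|N| = √(20² + 0²) ≈ 20, ∠N ≈ 0.00°
|D| = √(14025² + 40425²) ≈ 42789, ∠D ≈ 109.13°
|L| = 20 / 42789 ≈ 0.00046741

0.000467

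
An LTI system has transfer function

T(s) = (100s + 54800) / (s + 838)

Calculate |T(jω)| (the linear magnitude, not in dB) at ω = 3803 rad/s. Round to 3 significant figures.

98.7

Substitute s = j3803:
Numerator: 100(j3803) + 54800 = 54800 + j380300
Denominator: (j3803) + 838 = 838 + j3803
|N| = √(54800² + 380300²) ≈ 3.8423e+05, ∠N ≈ 81.80°
|D| = √(838² + 3803²) ≈ 3894.2, ∠D ≈ 77.57°
|T| = 3.8423e+05 / 3894.2 ≈ 98.667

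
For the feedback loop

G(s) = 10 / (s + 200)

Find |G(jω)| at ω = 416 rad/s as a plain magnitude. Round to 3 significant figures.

0.0217

Substitute s = j416:
Numerator: 10 = 10 + j0
Denominator: (j416) + 200 = 200 + j416
|N| = √(10² + 0²) ≈ 10, ∠N ≈ 0.00°
|D| = √(200² + 416²) ≈ 461.58, ∠D ≈ 64.32°
|G| = 10 / 461.58 ≈ 0.021665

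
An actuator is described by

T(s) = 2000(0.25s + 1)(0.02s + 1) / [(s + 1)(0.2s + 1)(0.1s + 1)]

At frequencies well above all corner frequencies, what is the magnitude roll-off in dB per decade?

Each pole contributes −20 dB/decade at high frequency; each zero contributes +20 dB/decade.
Net: 2 zero(s) − 3 pole(s) → -20 dB/decade.

-20 dB/decade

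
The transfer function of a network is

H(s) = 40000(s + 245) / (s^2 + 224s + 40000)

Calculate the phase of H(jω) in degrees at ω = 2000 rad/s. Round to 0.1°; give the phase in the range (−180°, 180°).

At s = jω = j2000:
zero (s+245): 245 + j2000 → |·| = √(245²+2000²) = √4060025 ≈ 2015, ∠ = arctan(2000/245) ≈ 83.02°
quadratic: (j2000)² + 224·j2000 + 40000 = -3960000 + j448000 → |·| ≈ 3.9853e+06, ∠ ≈ 173.55°
∠H = 83.02° − 173.55° = -90.53°

-90.5°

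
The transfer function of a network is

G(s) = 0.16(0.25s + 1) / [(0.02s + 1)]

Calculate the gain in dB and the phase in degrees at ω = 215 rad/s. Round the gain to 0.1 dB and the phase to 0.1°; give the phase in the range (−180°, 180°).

5.8 dB, 12.0°

At ω = 215 rad/s:
zero (1 + j215·0.25) = 1 + j53.75 → |·| ≈ 53.759, ∠ ≈ 88.93°
pole (1 + j215·0.02) = 1 + j4.3 → |·| ≈ 4.4147, ∠ ≈ 76.91°
|G| = 0.16 · 53.759 / (4.4147) ≈ 1.9484
Gain = 20 log₁₀(1.9484) ≈ 5.79 dB
∠G = (88.93°) − (76.91°) = 12.02°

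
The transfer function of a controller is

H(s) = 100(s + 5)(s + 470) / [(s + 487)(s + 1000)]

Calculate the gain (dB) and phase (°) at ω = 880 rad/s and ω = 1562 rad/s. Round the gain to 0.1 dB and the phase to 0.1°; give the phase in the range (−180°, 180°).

ω = 880: 36.3 dB, 49.2°; ω = 1562: 38.5 dB, 33.0°

At s = jω = j880:
zero (s+5): 5 + j880 → |·| = √(5²+880²) = √774425 ≈ 880.01, ∠ = arctan(880/5) ≈ 89.67°
zero (s+470): 470 + j880 → |·| = √(470²+880²) = √995300 ≈ 997.65, ∠ = arctan(880/470) ≈ 61.89°
pole (s+487): 487 + j880 → |·| = √(487²+880²) = √1011569 ≈ 1005.8, ∠ = arctan(880/487) ≈ 61.04°
pole (s+1000): 1000 + j880 → |·| = √(1000²+880²) = √1774400 ≈ 1332.1, ∠ = arctan(880/1000) ≈ 41.35°
|H| = 100 · 8.7794e+05 / 1.3398e+06 ≈ 65.528
Gain = 20 log₁₀(65.528) ≈ 36.33 dB
∠H = 151.56° − 102.39° = 49.17°

At s = jω = j1562:
zero (s+5): 5 + j1562 → |·| = √(5²+1562²) = √2439869 ≈ 1562, ∠ = arctan(1562/5) ≈ 89.82°
zero (s+470): 470 + j1562 → |·| = √(470²+1562²) = √2660744 ≈ 1631.2, ∠ = arctan(1562/470) ≈ 73.25°
pole (s+487): 487 + j1562 → |·| = √(487²+1562²) = √2677013 ≈ 1636.2, ∠ = arctan(1562/487) ≈ 72.68°
pole (s+1000): 1000 + j1562 → |·| = √(1000²+1562²) = √3439844 ≈ 1854.7, ∠ = arctan(1562/1000) ≈ 57.37°
|H| = 100 · 2.5479e+06 / 3.0347e+06 ≈ 83.959
Gain = 20 log₁₀(83.959) ≈ 38.48 dB
∠H = 163.07° − 130.05° = 33.02°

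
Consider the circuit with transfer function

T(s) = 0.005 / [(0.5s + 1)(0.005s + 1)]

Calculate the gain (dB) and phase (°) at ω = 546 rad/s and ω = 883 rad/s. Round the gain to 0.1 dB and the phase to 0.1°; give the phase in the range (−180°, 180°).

ω = 546: -104.0 dB, -159.7°; ω = 883: -112.0 dB, -167.1°

At ω = 546 rad/s:
pole (1 + j546·0.5) = 1 + j273 → |·| ≈ 273, ∠ ≈ 89.79°
pole (1 + j546·0.005) = 1 + j2.73 → |·| ≈ 2.9074, ∠ ≈ 69.88°
|T| = 0.005 · 1 / (273 · 2.9074) ≈ 6.2994e-06
Gain = 20 log₁₀(6.2994e-06) ≈ -104.01 dB
∠T = (0°) − (89.79° + 69.88°) = -159.67°

At ω = 883 rad/s:
pole (1 + j883·0.5) = 1 + j441.5 → |·| ≈ 441.5, ∠ ≈ 89.87°
pole (1 + j883·0.005) = 1 + j4.415 → |·| ≈ 4.5268, ∠ ≈ 77.24°
|T| = 0.005 · 1 / (441.5 · 4.5268) ≈ 2.5018e-06
Gain = 20 log₁₀(2.5018e-06) ≈ -112.03 dB
∠T = (0°) − (89.87° + 77.24°) = -167.11°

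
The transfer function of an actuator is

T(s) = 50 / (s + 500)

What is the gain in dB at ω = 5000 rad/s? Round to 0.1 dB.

-40.0 dB

Substitute s = j5000:
Numerator: 50 = 50 + j0
Denominator: (j5000) + 500 = 500 + j5000
|N| = √(50² + 0²) ≈ 50, ∠N ≈ 0.00°
|D| = √(500² + 5000²) ≈ 5024.9, ∠D ≈ 84.29°
|T| = 50 / 5024.9 ≈ 0.0099504
Gain = 20 log₁₀(0.0099504) ≈ -40.04 dB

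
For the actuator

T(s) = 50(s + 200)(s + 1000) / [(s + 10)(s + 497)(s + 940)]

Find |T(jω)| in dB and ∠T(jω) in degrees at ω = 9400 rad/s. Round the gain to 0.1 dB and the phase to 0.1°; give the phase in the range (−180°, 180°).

At s = jω = j9400:
zero (s+200): 200 + j9400 → |·| = √(200²+9400²) = √88400000 ≈ 9402.1, ∠ = arctan(9400/200) ≈ 88.78°
zero (s+1000): 1000 + j9400 → |·| = √(1000²+9400²) = √89360000 ≈ 9453, ∠ = arctan(9400/1000) ≈ 83.93°
pole (s+10): 10 + j9400 → |·| = √(10²+9400²) = √88360100 ≈ 9400, ∠ = arctan(9400/10) ≈ 89.94°
pole (s+497): 497 + j9400 → |·| = √(497²+9400²) = √88607009 ≈ 9413.1, ∠ = arctan(9400/497) ≈ 86.97°
pole (s+940): 940 + j9400 → |·| = √(940²+9400²) = √89243600 ≈ 9446.9, ∠ = arctan(9400/940) ≈ 84.29°
|T| = 50 · 8.8878e+07 / 8.3589e+11 ≈ 0.0053164
Gain = 20 log₁₀(0.0053164) ≈ -45.49 dB
∠T = 172.71° − 261.20° = -88.49°

-45.5 dB, -88.5°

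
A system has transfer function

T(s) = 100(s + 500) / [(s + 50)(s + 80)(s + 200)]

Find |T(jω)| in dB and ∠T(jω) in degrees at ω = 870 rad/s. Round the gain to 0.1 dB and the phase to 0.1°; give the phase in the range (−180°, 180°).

At s = jω = j870:
zero (s+500): 500 + j870 → |·| = √(500²+870²) = √1006900 ≈ 1003.4, ∠ = arctan(870/500) ≈ 60.11°
pole (s+50): 50 + j870 → |·| = √(50²+870²) = √759400 ≈ 871.44, ∠ = arctan(870/50) ≈ 86.71°
pole (s+80): 80 + j870 → |·| = √(80²+870²) = √763300 ≈ 873.67, ∠ = arctan(870/80) ≈ 84.75°
pole (s+200): 200 + j870 → |·| = √(200²+870²) = √796900 ≈ 892.69, ∠ = arctan(870/200) ≈ 77.05°
|T| = 100 · 1003.4 / 6.7965e+08 ≈ 0.00014763
Gain = 20 log₁₀(0.00014763) ≈ -76.62 dB
∠T = 60.11° − 248.51° = -188.40° ≡ 171.60° (principal value)

-76.6 dB, 171.6°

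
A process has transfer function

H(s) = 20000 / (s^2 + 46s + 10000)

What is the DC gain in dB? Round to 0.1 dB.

H(0) = 20000 / 10000 = 2
20 log₁₀(2) ≈ 6.02 dB

6.0 dB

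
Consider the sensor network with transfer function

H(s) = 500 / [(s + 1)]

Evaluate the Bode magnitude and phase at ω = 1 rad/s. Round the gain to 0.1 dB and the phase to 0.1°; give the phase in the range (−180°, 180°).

51.0 dB, -45.0°

At ω = 1 rad/s:
pole (1 + j1·1) = 1 + j1 → |·| ≈ 1.4142, ∠ ≈ 45.00°
|H| = 500 · 1 / (1.4142) ≈ 353.56
Gain = 20 log₁₀(353.56) ≈ 50.97 dB
∠H = (0°) − (45.00°) = -45.00°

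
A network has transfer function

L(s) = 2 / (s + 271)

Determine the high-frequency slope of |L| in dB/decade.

Each pole contributes −20 dB/decade at high frequency; each zero contributes +20 dB/decade.
Net: 0 zero(s) − 1 pole(s) → -20 dB/decade.

-20 dB/decade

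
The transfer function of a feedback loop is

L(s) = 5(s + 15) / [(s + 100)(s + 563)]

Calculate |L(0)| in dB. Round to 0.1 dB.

-57.5 dB

L(0) = 5·15 / (100·563) ≈ 0.0013321
20 log₁₀(0.0013321) ≈ -57.51 dB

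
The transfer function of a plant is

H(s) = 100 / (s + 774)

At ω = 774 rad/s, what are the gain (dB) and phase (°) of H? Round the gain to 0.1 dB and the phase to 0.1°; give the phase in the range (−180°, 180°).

At s = jω = j774:
pole (s+774): 774 + j774 → |·| = √(774²+774²) = √1198152 ≈ 1094.6, ∠ = arctan(774/774) ≈ 45.00°
|H| = 100 / 1094.6 ≈ 0.091358
Gain = 20 log₁₀(0.091358) ≈ -20.79 dB
∠H = 0.00° − 45.00° = -45.00°

-20.8 dB, -45.0°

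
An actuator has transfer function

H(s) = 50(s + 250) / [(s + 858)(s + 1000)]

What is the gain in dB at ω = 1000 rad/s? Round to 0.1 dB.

At s = jω = j1000:
zero (s+250): 250 + j1000 → |·| = √(250²+1000²) = √1062500 ≈ 1030.8, ∠ = arctan(1000/250) ≈ 75.96°
pole (s+858): 858 + j1000 → |·| = √(858²+1000²) = √1736164 ≈ 1317.6, ∠ = arctan(1000/858) ≈ 49.37°
pole (s+1000): 1000 + j1000 → |·| = √(1000²+1000²) = √2000000 ≈ 1414.2, ∠ = arctan(1000/1000) ≈ 45.00°
|H| = 50 · 1030.8 / 1.8633e+06 ≈ 0.027661
Gain = 20 log₁₀(0.027661) ≈ -31.16 dB

-31.2 dB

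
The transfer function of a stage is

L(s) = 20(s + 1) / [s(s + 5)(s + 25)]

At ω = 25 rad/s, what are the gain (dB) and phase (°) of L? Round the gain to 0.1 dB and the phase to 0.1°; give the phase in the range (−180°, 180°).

-33.1 dB, -126.0°

At s = jω = j25:
zero (s+1): 1 + j25 → |·| = √(1²+25²) = √626 ≈ 25.02, ∠ = arctan(25/1) ≈ 87.71°
pole (s+5): 5 + j25 → |·| = √(5²+25²) = √650 ≈ 25.495, ∠ = arctan(25/5) ≈ 78.69°
pole (s+25): 25 + j25 → |·| = √(25²+25²) = √1250 ≈ 35.355, ∠ = arctan(25/25) ≈ 45.00°
pole at origin: |s| = 25, ∠ = 90.00° (in denominator)
|L| = 20 · 25.02 / 22534 ≈ 0.022206
Gain = 20 log₁₀(0.022206) ≈ -33.07 dB
∠L = 87.71° − 213.69° = -125.98°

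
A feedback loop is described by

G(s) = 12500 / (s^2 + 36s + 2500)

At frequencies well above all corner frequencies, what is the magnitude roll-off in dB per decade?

-40 dB/decade

Each pole contributes −20 dB/decade at high frequency; each zero contributes +20 dB/decade.
Net: 0 zero(s) − 2 pole(s) → -40 dB/decade.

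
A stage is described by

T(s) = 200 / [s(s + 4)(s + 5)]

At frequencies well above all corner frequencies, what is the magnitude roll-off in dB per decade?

Each pole contributes −20 dB/decade at high frequency; each zero contributes +20 dB/decade.
Net: 0 zero(s) − 3 pole(s) → -60 dB/decade.

-60 dB/decade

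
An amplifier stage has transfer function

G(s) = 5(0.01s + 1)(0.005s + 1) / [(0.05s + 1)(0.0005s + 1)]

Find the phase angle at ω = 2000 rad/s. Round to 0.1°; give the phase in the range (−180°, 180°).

At ω = 2000 rad/s:
zero (1 + j2000·0.01) = 1 + j20 → |·| ≈ 20.025, ∠ ≈ 87.14°
zero (1 + j2000·0.005) = 1 + j10 → |·| ≈ 10.05, ∠ ≈ 84.29°
pole (1 + j2000·0.05) = 1 + j100 → |·| ≈ 100, ∠ ≈ 89.43°
pole (1 + j2000·0.0005) = 1 + j1 → |·| ≈ 1.4142, ∠ ≈ 45.00°
∠G = (87.14° + 84.29°) − (89.43° + 45.00°) = 37.00°

37.0°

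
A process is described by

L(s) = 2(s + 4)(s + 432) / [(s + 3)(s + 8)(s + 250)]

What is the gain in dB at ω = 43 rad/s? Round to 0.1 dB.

At s = jω = j43:
zero (s+4): 4 + j43 → |·| = √(4²+43²) = √1865 ≈ 43.186, ∠ = arctan(43/4) ≈ 84.69°
zero (s+432): 432 + j43 → |·| = √(432²+43²) = √188473 ≈ 434.13, ∠ = arctan(43/432) ≈ 5.68°
pole (s+3): 3 + j43 → |·| = √(3²+43²) = √1858 ≈ 43.105, ∠ = arctan(43/3) ≈ 86.01°
pole (s+8): 8 + j43 → |·| = √(8²+43²) = √1913 ≈ 43.738, ∠ = arctan(43/8) ≈ 79.46°
pole (s+250): 250 + j43 → |·| = √(250²+43²) = √64349 ≈ 253.67, ∠ = arctan(43/250) ≈ 9.76°
|L| = 2 · 18748 / 4.7825e+05 ≈ 0.078403
Gain = 20 log₁₀(0.078403) ≈ -22.11 dB

-22.1 dB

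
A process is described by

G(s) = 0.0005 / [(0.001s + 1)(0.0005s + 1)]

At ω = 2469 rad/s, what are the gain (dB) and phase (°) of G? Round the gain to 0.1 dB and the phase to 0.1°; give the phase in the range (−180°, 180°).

At ω = 2469 rad/s:
pole (1 + j2469·0.001) = 1 + j2.469 → |·| ≈ 2.6638, ∠ ≈ 67.95°
pole (1 + j2469·0.0005) = 1 + j1.2345 → |·| ≈ 1.5887, ∠ ≈ 50.99°
|G| = 0.0005 · 1 / (2.6638 · 1.5887) ≈ 0.00011815
Gain = 20 log₁₀(0.00011815) ≈ -78.55 dB
∠G = (0°) − (67.95° + 50.99°) = -118.94°

-78.6 dB, -118.9°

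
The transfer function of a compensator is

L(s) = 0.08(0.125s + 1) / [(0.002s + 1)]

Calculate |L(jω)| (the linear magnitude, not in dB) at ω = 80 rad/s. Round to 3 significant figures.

0.794

At ω = 80 rad/s:
zero (1 + j80·0.125) = 1 + j10 → |·| ≈ 10.05, ∠ ≈ 84.29°
pole (1 + j80·0.002) = 1 + j0.16 → |·| ≈ 1.0127, ∠ ≈ 9.09°
|L| = 0.08 · 10.05 / (1.0127) ≈ 0.79392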